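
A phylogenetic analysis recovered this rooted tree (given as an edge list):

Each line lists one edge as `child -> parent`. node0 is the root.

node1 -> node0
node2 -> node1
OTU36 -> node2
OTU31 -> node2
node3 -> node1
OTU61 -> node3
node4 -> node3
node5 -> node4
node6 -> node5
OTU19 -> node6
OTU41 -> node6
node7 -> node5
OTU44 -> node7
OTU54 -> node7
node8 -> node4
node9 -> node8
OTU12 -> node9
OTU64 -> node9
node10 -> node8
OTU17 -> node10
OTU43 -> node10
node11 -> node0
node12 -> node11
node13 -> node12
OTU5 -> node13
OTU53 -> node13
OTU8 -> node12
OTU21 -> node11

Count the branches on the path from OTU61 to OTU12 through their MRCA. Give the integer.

5

The MRCA of OTU61 and OTU12 is the node subtending (OTU61,(((OTU19,OTU41),(OTU44,OTU54)),((OTU12,OTU64),(OTU17,OTU43)))).
From OTU61 up to that node: 1 branch. From OTU12 up to the same node: 4 branches. Total: 1 + 4 = 5.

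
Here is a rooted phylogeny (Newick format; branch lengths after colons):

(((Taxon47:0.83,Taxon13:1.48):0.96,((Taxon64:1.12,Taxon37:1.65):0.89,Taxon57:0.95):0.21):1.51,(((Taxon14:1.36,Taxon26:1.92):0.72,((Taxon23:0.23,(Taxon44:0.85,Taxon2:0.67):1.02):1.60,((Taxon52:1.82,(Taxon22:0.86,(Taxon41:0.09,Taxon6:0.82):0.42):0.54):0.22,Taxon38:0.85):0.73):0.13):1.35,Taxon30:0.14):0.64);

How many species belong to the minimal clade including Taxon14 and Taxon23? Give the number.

10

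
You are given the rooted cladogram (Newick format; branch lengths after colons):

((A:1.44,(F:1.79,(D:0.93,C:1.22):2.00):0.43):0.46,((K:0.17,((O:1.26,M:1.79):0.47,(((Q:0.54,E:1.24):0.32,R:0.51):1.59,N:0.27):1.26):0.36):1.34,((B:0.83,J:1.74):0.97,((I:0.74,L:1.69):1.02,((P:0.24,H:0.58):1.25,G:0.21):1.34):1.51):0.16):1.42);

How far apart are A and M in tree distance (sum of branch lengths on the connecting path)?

7.28

The path runs A → … → MRCA → … → M; the MRCA is the root of the tree.
Branch lengths along that path: 1.44 + 0.46 + 1.42 + 1.34 + 0.36 + 0.47 + 1.79 = 7.28.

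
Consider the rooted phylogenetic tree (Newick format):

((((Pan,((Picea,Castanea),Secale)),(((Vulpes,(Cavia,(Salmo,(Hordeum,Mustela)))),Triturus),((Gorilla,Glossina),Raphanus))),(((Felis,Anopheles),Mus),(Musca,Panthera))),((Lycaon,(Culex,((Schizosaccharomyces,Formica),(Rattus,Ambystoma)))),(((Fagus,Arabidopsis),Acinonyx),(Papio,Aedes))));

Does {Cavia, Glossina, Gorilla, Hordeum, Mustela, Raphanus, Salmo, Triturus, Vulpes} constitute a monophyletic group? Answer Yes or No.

The most recent common ancestor of these taxa subtends (((Vulpes,(Cavia,(Salmo,(Hordeum,Mustela)))),Triturus),((Gorilla,Glossina),Raphanus)).
That clade has exactly 9 tips — every listed taxon and nothing else — so the group is monophyletic.

Yes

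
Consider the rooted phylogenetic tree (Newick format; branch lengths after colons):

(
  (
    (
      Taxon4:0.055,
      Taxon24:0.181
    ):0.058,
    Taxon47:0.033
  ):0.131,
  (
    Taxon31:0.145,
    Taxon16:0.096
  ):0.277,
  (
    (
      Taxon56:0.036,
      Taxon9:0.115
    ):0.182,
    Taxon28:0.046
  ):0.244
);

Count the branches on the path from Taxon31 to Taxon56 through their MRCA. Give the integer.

5

The MRCA of Taxon31 and Taxon56 is the root of the tree.
From Taxon31 up to that node: 2 branches. From Taxon56 up to the same node: 3 branches. Total: 2 + 3 = 5.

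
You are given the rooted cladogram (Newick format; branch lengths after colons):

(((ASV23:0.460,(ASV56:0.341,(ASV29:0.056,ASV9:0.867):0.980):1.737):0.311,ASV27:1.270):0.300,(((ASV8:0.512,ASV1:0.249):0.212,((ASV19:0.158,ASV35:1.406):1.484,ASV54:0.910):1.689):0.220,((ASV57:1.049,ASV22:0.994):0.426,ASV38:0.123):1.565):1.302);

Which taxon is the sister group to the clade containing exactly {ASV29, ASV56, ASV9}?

ASV23

The clade containing exactly {ASV29, ASV56, ASV9} attaches to the tree at the node subtending (ASV23,(ASV56,(ASV29,ASV9))).
The other lineage descending from that same node — the sister group — is the single tip ASV23.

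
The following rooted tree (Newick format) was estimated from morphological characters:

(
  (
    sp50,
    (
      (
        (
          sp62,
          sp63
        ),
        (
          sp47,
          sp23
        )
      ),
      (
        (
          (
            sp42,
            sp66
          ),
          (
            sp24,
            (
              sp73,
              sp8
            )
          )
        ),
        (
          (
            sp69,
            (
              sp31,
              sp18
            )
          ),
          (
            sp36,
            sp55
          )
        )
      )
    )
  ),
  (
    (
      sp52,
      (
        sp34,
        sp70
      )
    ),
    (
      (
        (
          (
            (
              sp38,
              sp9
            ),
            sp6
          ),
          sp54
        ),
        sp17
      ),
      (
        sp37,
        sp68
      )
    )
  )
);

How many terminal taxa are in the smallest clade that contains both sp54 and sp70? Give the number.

The MRCA of sp54 and sp70 is the node subtending ((sp52,(sp34,sp70)),(((((sp38,sp9),sp6),sp54),sp17),(sp37,sp68))).
That clade contains 10 terminal taxa: sp17, sp34, sp37, sp38, sp52, sp54, sp6, sp68, sp70, sp9.

10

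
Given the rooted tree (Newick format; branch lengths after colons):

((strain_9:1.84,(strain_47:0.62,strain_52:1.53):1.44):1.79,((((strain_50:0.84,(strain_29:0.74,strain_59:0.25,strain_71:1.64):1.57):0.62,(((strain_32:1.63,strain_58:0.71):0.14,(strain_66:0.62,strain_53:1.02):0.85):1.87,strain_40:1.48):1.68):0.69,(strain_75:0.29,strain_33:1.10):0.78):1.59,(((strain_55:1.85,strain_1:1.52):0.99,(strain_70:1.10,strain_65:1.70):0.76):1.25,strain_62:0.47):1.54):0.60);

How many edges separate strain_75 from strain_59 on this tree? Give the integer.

6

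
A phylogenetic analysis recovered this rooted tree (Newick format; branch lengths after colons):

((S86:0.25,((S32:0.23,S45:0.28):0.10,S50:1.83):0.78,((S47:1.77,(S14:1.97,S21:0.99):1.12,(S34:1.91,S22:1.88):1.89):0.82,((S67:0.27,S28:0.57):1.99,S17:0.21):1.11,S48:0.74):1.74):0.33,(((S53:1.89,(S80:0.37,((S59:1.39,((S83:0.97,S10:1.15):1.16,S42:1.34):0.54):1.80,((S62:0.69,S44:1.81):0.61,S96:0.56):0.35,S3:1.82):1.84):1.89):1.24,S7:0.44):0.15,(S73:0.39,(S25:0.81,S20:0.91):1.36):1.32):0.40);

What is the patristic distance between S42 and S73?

The path runs S42 → … → MRCA → … → S73; the MRCA is the node subtending (((S53,(S80,((S59,((S83,S10),S42)),((S62,S44),S96),S3))),S7),(S73,(S25,S20))).
Branch lengths along that path: 1.34 + 0.54 + 1.80 + 1.84 + 1.89 + 1.24 + 0.15 + 1.32 + 0.39 = 10.51.

10.51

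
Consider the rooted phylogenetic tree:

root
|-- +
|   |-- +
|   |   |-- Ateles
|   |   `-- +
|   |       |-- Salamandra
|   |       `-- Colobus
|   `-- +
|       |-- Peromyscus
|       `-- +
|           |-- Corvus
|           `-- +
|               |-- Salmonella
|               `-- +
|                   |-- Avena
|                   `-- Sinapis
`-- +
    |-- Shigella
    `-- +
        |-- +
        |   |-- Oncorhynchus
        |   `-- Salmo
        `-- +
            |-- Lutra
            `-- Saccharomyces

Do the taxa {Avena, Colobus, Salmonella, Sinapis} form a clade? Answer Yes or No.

The MRCA of the listed taxa subtends ((Ateles,(Salamandra,Colobus)),(Peromyscus,(Corvus,(Salmonella,(Avena,Sinapis))))).
That clade also contains Ateles, Corvus, Peromyscus, Salamandra, which are not in the proposed group, so the group is not monophyletic.

No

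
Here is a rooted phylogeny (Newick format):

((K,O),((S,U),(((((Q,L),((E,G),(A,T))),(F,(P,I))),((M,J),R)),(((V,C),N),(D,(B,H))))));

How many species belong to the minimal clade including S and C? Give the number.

The MRCA of S and C is the node subtending ((S,U),(((((Q,L),((E,G),(A,T))),(F,(P,I))),((M,J),R)),(((V,C),N),(D,(B,H))))).
That clade contains 20 terminal taxa: A, B, C, D, E, F, G, H, I, J, L, M, N, P, Q, R, S, T, U, V.

20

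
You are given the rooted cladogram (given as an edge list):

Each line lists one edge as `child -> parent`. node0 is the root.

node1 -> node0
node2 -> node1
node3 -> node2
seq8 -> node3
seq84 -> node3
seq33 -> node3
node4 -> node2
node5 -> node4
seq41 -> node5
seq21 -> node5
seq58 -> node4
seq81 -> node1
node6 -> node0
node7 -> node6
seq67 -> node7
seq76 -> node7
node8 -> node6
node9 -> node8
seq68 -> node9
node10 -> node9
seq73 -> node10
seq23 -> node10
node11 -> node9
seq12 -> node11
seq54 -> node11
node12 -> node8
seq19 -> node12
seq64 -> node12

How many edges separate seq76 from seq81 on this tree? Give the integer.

5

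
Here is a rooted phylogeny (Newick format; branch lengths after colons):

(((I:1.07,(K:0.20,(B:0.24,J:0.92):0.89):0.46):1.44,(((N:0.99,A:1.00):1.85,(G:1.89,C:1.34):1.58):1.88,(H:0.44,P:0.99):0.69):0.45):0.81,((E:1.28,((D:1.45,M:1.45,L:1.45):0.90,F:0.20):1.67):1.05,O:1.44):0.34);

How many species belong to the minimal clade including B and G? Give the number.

10

The MRCA of B and G is the node subtending ((I,(K,(B,J))),(((N,A),(G,C)),(H,P))).
That clade contains 10 terminal taxa: A, B, C, G, H, I, J, K, N, P.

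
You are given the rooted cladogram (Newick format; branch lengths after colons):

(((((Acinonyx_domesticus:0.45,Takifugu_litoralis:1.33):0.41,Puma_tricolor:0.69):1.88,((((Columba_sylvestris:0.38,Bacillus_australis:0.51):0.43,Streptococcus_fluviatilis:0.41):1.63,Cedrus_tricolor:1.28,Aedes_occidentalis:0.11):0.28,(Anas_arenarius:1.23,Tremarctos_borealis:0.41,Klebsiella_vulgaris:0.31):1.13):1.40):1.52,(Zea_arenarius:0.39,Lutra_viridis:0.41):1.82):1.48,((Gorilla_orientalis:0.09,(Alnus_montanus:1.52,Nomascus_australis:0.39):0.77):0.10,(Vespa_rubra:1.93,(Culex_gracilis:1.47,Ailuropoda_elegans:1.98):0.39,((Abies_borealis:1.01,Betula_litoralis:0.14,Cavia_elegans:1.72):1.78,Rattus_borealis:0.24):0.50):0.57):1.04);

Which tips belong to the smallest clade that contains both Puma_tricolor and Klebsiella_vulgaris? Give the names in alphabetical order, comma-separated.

Tracing Puma_tricolor: it sits inside ((Acinonyx_domesticus,Takifugu_litoralis),Puma_tricolor).
Tracing Klebsiella_vulgaris: it sits inside (Anas_arenarius,Tremarctos_borealis,Klebsiella_vulgaris).
The smallest clade enclosing both is (((Acinonyx_domesticus,Takifugu_litoralis),Puma_tricolor),((((Columba_sylvestris,Bacillus_australis),Streptococcus_fluviatilis),Cedrus_tricolor,Aedes_occidentalis),(Anas_arenarius,Tremarctos_borealis,Klebsiella_vulgaris))); the answer is its 11 terminal taxa in alphabetical order.

Acinonyx_domesticus, Aedes_occidentalis, Anas_arenarius, Bacillus_australis, Cedrus_tricolor, Columba_sylvestris, Klebsiella_vulgaris, Puma_tricolor, Streptococcus_fluviatilis, Takifugu_litoralis, Tremarctos_borealis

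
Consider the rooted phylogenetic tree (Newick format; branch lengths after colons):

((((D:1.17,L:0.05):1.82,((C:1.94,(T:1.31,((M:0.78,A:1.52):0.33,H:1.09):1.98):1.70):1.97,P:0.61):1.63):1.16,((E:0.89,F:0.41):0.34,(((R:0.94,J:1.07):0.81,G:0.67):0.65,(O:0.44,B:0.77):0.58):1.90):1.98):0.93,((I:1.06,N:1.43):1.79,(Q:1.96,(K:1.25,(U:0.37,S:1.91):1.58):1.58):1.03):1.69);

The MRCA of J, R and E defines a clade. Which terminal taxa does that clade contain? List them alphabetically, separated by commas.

B, E, F, G, J, O, R

Tracing J: it sits inside (R,J).
Tracing R: it sits inside (R,J).
Tracing E: it sits inside (E,F).
The smallest clade enclosing all 3 is ((E,F),(((R,J),G),(O,B))); the answer is its 7 terminal taxa in alphabetical order.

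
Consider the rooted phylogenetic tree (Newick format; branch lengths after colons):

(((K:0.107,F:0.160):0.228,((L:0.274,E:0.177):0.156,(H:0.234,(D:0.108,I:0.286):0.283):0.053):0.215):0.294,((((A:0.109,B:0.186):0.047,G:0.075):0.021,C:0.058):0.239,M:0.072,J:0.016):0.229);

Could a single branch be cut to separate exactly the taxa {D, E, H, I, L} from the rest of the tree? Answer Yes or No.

Yes

The most recent common ancestor of these taxa subtends ((L,E),(H,(D,I))).
That clade has exactly 5 tips — every listed taxon and nothing else — so the group is monophyletic.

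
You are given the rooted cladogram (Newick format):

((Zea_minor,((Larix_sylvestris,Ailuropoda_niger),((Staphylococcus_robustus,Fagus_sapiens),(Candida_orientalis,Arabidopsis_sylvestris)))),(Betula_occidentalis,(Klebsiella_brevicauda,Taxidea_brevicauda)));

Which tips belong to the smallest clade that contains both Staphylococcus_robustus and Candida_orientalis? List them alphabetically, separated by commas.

Arabidopsis_sylvestris, Candida_orientalis, Fagus_sapiens, Staphylococcus_robustus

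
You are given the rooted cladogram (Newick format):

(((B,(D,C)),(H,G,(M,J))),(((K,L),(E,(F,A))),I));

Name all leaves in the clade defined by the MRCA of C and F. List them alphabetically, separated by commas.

A, B, C, D, E, F, G, H, I, J, K, L, M

Tracing C: it sits inside (D,C).
Tracing F: it sits inside (F,A).
The smallest clade enclosing both is the whole tree (their MRCA is the root), so the answer is all 13 tips in alphabetical order.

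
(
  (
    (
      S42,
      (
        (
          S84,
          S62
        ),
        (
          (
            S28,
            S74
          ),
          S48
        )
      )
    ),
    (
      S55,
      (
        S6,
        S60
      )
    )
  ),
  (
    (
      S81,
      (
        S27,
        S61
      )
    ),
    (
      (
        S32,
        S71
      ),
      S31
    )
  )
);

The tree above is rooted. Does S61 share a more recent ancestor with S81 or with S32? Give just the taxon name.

S81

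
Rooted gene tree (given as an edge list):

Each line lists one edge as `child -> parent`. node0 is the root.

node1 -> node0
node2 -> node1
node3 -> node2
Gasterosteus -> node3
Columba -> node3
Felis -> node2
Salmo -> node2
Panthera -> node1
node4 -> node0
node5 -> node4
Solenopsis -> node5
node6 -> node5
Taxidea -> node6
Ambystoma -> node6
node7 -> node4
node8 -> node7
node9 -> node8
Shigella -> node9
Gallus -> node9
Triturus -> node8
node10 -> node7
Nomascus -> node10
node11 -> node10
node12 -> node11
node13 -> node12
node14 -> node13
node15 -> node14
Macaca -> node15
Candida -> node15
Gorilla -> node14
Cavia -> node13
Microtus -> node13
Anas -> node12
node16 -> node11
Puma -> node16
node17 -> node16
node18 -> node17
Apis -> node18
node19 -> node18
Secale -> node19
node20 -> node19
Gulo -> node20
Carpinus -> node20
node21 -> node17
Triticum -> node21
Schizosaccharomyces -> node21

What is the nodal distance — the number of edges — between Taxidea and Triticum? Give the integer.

The MRCA of Taxidea and Triticum is the node subtending ((Solenopsis,(Taxidea,Ambystoma)),(((Shigella,Gallus),Triturus),(Nomascus,(((((Macaca,Candida),Gorilla),Cavia,Microtus),Anas),(Puma,((Apis,(Secale,(Gulo,Carpinus))),(Triticum,Schizosaccharomyces))))))).
From Taxidea up to that node: 3 branches. From Triticum up to the same node: 7 branches. Total: 3 + 7 = 10.

10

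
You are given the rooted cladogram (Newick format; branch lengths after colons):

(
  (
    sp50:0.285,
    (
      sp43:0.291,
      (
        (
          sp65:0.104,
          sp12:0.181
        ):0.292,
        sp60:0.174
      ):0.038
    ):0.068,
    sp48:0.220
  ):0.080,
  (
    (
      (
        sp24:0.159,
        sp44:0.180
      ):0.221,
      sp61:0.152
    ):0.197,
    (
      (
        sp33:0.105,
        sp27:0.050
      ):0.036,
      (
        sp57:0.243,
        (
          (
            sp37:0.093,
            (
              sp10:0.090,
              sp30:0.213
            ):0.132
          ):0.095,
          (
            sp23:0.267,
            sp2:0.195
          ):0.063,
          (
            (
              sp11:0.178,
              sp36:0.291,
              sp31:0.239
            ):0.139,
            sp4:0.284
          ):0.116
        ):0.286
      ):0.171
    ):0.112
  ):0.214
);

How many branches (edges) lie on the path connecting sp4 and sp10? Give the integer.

5

The MRCA of sp4 and sp10 is the node subtending ((sp37,(sp10,sp30)),(sp23,sp2),((sp11,sp36,sp31),sp4)).
From sp4 up to that node: 2 branches. From sp10 up to the same node: 3 branches. Total: 2 + 3 = 5.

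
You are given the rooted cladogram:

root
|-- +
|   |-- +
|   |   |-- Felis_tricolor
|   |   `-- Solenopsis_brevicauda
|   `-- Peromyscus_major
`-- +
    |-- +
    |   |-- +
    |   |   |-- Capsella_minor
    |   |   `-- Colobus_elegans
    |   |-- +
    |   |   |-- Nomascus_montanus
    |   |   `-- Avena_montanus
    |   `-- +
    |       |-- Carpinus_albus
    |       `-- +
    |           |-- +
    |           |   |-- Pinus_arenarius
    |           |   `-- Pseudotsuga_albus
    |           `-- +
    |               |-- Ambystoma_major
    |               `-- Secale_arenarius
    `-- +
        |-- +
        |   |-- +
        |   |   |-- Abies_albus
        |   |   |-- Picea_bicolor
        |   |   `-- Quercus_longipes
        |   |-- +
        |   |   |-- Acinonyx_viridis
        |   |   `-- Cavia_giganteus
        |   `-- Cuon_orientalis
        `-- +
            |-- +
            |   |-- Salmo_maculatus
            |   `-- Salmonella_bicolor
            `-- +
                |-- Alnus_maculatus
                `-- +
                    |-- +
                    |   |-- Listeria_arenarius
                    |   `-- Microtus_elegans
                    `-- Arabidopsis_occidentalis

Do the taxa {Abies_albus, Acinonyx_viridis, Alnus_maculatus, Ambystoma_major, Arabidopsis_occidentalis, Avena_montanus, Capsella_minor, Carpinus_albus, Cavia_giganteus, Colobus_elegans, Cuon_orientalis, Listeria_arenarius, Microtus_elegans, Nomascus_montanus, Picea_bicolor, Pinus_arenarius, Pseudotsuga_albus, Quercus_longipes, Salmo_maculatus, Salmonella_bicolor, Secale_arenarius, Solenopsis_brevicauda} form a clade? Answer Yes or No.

No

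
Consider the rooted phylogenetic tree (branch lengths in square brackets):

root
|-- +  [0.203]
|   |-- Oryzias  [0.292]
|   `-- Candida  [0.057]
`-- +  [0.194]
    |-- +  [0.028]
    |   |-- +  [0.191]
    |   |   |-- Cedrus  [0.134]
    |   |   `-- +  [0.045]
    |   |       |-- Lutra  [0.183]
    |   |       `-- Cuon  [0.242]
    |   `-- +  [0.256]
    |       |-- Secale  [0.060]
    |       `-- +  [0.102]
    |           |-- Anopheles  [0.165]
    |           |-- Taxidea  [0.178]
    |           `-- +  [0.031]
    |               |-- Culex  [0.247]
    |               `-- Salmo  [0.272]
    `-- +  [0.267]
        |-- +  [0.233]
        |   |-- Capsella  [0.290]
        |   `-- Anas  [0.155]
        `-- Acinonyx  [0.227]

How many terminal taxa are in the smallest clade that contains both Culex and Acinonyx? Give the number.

The MRCA of Culex and Acinonyx is the node subtending (((Cedrus,(Lutra,Cuon)),(Secale,(Anopheles,Taxidea,(Culex,Salmo)))),((Capsella,Anas),Acinonyx)).
That clade contains 11 terminal taxa: Acinonyx, Anas, Anopheles, Capsella, Cedrus, Culex, Cuon, Lutra, Salmo, Secale, Taxidea.

11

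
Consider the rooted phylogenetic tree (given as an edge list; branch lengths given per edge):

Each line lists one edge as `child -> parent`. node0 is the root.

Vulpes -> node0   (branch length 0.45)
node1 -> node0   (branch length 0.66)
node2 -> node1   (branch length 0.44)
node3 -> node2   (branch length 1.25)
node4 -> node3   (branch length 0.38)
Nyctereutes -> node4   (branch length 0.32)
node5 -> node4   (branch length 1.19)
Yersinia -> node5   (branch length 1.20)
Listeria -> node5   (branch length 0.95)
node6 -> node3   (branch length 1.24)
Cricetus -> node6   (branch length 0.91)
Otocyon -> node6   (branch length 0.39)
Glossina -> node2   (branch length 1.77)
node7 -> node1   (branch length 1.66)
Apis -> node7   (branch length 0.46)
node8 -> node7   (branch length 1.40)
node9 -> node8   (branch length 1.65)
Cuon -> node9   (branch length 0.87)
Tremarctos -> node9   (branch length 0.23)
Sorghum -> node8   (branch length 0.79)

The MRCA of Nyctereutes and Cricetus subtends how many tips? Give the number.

The MRCA of Nyctereutes and Cricetus is the node subtending ((Nyctereutes,(Yersinia,Listeria)),(Cricetus,Otocyon)).
That clade contains 5 terminal taxa: Cricetus, Listeria, Nyctereutes, Otocyon, Yersinia.

5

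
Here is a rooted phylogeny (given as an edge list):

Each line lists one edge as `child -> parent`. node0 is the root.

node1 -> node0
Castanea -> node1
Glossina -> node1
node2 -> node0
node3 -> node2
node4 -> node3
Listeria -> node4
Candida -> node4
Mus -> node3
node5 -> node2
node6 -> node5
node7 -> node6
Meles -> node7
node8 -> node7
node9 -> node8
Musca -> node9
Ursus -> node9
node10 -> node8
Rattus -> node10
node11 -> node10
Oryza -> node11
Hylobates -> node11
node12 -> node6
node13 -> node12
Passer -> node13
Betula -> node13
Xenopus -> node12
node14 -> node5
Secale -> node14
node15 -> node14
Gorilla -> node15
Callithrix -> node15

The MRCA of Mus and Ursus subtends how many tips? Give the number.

The MRCA of Mus and Ursus is the node subtending (((Listeria,Candida),Mus),(((Meles,((Musca,Ursus),(Rattus,(Oryza,Hylobates)))),((Passer,Betula),Xenopus)),(Secale,(Gorilla,Callithrix)))).
That clade contains 15 terminal taxa: Betula, Callithrix, Candida, Gorilla, Hylobates, Listeria, Meles, Mus, Musca, Oryza, Passer, Rattus, Secale, Ursus, Xenopus.

15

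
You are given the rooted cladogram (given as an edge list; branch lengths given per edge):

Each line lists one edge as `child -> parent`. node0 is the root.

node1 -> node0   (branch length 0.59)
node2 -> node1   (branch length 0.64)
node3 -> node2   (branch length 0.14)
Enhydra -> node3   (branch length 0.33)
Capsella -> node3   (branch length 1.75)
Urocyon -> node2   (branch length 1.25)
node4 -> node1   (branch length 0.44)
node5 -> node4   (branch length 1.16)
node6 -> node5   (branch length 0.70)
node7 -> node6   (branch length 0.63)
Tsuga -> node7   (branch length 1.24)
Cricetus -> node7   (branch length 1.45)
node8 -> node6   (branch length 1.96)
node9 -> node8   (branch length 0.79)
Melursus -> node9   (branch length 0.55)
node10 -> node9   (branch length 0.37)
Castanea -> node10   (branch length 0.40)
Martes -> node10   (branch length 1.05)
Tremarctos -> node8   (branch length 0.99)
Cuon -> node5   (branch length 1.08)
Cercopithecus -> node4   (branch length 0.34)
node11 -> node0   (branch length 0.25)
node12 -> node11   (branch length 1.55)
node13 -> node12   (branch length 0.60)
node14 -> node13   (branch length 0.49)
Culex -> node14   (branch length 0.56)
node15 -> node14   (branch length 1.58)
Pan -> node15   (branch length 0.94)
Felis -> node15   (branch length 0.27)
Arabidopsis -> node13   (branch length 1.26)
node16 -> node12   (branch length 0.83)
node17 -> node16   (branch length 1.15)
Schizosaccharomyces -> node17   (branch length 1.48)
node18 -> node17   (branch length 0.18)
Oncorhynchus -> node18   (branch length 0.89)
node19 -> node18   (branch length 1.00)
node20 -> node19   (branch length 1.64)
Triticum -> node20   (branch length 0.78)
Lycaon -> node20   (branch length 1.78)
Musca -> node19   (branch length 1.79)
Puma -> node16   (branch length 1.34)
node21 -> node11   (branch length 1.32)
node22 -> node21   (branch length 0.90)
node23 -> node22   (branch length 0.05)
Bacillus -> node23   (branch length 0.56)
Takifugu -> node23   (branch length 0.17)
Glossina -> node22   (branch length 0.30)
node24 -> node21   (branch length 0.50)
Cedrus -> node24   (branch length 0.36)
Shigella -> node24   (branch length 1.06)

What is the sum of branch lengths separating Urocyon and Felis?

7.22

The path runs Urocyon → … → MRCA → … → Felis; the MRCA is the root of the tree.
Branch lengths along that path: 1.25 + 0.64 + 0.59 + 0.25 + 1.55 + 0.60 + 0.49 + 1.58 + 0.27 = 7.22.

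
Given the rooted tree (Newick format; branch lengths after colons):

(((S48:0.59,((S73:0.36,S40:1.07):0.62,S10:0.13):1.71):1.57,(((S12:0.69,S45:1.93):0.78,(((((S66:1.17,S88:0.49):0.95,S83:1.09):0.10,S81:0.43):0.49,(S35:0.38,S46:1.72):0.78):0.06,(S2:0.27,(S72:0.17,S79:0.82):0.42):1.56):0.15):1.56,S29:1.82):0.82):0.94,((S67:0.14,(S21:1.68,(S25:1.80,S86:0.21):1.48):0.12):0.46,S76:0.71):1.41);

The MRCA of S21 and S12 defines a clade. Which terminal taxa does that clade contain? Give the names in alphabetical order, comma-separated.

S10, S12, S2, S21, S25, S29, S35, S40, S45, S46, S48, S66, S67, S72, S73, S76, S79, S81, S83, S86, S88

Tracing S21: it sits inside (S21,(S25,S86)).
Tracing S12: it sits inside (S12,S45).
The smallest clade enclosing both is the whole tree (their MRCA is the root), so the answer is all 21 tips in alphabetical order.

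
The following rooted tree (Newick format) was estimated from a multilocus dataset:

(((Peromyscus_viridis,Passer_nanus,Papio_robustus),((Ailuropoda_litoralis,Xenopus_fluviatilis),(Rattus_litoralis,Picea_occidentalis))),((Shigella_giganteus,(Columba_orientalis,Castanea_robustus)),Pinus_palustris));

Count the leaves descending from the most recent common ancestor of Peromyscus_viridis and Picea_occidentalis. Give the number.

7

The MRCA of Peromyscus_viridis and Picea_occidentalis is the node subtending ((Peromyscus_viridis,Passer_nanus,Papio_robustus),((Ailuropoda_litoralis,Xenopus_fluviatilis),(Rattus_litoralis,Picea_occidentalis))).
That clade contains 7 terminal taxa: Ailuropoda_litoralis, Papio_robustus, Passer_nanus, Peromyscus_viridis, Picea_occidentalis, Rattus_litoralis, Xenopus_fluviatilis.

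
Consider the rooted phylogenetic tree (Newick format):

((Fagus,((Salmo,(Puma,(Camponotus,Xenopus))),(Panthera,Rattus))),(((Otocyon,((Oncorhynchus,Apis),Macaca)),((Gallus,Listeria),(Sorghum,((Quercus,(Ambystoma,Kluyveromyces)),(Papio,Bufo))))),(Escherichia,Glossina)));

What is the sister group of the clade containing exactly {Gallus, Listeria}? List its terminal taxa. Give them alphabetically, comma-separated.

The clade containing exactly {Gallus, Listeria} attaches to the tree at the node subtending ((Gallus,Listeria),(Sorghum,((Quercus,(Ambystoma,Kluyveromyces)),(Papio,Bufo)))).
The other lineage descending from that same node — the sister group — is (Sorghum,((Quercus,(Ambystoma,Kluyveromyces)),(Papio,Bufo))); its 6 tips in alphabetical order are the answer.

Ambystoma, Bufo, Kluyveromyces, Papio, Quercus, Sorghum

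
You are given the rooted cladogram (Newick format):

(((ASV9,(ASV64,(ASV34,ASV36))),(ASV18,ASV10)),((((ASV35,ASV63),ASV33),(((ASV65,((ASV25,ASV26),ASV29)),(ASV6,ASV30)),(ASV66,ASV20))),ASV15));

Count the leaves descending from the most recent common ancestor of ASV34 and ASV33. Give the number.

The MRCA of ASV34 and ASV33 is the root, so the clade is the entire tree.
That clade contains 18 terminal taxa: ASV10, ASV15, ASV18, ASV20, ASV25, ASV26, ASV29, ASV30, ASV33, ASV34, ASV35, ASV36, ASV6, ASV63, ASV64, ASV65, ASV66, ASV9.

18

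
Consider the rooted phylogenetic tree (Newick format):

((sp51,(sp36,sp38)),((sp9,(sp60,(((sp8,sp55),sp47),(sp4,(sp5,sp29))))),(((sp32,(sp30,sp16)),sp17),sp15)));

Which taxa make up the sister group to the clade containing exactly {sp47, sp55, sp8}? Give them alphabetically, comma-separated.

sp29, sp4, sp5

The clade containing exactly {sp47, sp55, sp8} attaches to the tree at the node subtending (((sp8,sp55),sp47),(sp4,(sp5,sp29))).
The other lineage descending from that same node — the sister group — is (sp4,(sp5,sp29)); its 3 tips in alphabetical order are the answer.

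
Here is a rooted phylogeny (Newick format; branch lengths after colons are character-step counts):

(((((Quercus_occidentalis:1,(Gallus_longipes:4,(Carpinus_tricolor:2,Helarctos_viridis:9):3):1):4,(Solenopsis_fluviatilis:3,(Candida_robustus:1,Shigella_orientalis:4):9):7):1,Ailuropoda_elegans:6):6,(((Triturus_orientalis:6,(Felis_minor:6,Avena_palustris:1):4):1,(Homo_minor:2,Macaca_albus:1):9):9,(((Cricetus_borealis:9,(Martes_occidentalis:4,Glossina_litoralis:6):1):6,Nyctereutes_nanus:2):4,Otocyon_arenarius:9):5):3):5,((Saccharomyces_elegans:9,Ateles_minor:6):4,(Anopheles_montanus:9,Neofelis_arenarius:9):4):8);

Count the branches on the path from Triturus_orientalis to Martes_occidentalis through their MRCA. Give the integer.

8

The MRCA of Triturus_orientalis and Martes_occidentalis is the node subtending (((Triturus_orientalis,(Felis_minor,Avena_palustris)),(Homo_minor,Macaca_albus)),(((Cricetus_borealis,(Martes_occidentalis,Glossina_litoralis)),Nyctereutes_nanus),Otocyon_arenarius)).
From Triturus_orientalis up to that node: 3 branches. From Martes_occidentalis up to the same node: 5 branches. Total: 3 + 5 = 8.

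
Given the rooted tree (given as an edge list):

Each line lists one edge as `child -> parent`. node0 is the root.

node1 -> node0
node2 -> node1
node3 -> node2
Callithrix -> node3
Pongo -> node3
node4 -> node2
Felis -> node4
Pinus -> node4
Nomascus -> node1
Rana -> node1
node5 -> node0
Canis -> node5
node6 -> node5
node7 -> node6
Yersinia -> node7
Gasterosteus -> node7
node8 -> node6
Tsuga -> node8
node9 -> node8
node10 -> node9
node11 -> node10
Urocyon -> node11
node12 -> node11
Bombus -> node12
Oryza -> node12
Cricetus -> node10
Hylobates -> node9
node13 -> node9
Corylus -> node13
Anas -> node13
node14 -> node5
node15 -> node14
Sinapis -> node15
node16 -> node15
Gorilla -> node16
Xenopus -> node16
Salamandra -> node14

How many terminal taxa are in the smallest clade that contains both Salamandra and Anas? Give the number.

15

The MRCA of Salamandra and Anas is the node subtending (Canis,((Yersinia,Gasterosteus),(Tsuga,(((Urocyon,(Bombus,Oryza)),Cricetus),Hylobates,(Corylus,Anas)))),((Sinapis,(Gorilla,Xenopus)),Salamandra)).
That clade contains 15 terminal taxa: Anas, Bombus, Canis, Corylus, Cricetus, Gasterosteus, Gorilla, Hylobates, Oryza, Salamandra, Sinapis, Tsuga, Urocyon, Xenopus, Yersinia.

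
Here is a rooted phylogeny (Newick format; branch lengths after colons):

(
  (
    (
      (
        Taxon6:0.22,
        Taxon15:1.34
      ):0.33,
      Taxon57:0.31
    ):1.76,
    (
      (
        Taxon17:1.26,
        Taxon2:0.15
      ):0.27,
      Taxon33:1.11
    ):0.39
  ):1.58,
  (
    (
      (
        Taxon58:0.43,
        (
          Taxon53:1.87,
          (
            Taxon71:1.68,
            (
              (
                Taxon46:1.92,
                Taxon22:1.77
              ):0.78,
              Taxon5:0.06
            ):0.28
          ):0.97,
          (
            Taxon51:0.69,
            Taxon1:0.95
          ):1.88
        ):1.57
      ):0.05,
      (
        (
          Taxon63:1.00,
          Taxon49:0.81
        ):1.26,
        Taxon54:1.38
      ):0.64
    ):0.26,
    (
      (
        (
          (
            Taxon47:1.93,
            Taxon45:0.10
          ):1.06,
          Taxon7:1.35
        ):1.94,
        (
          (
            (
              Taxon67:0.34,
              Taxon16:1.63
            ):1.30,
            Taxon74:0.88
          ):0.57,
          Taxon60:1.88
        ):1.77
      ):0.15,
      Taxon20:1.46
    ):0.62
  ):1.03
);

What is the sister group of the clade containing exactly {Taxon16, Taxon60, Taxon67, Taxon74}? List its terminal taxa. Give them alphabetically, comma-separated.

The clade containing exactly {Taxon16, Taxon60, Taxon67, Taxon74} attaches to the tree at the node subtending (((Taxon47,Taxon45),Taxon7),(((Taxon67,Taxon16),Taxon74),Taxon60)).
The other lineage descending from that same node — the sister group — is ((Taxon47,Taxon45),Taxon7); its 3 tips in alphabetical order are the answer.

Taxon45, Taxon47, Taxon7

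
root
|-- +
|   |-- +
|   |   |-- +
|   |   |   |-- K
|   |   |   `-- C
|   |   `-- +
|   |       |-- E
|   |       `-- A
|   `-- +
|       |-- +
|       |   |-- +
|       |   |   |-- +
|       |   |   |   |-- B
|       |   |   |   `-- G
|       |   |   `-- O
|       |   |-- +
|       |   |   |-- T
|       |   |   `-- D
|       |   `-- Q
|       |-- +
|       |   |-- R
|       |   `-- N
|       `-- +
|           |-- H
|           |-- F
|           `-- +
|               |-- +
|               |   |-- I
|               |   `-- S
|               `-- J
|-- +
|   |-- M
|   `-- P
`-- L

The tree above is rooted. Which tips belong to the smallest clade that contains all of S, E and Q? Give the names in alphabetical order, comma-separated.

A, B, C, D, E, F, G, H, I, J, K, N, O, Q, R, S, T

Tracing S: it sits inside (I,S).
Tracing E: it sits inside (E,A).
Tracing Q: it sits inside (((B,G),O),(T,D),Q).
The smallest clade enclosing all 3 is (((K,C),(E,A)),((((B,G),O),(T,D),Q),(R,N),(H,F,((I,S),J)))); the answer is its 17 terminal taxa in alphabetical order.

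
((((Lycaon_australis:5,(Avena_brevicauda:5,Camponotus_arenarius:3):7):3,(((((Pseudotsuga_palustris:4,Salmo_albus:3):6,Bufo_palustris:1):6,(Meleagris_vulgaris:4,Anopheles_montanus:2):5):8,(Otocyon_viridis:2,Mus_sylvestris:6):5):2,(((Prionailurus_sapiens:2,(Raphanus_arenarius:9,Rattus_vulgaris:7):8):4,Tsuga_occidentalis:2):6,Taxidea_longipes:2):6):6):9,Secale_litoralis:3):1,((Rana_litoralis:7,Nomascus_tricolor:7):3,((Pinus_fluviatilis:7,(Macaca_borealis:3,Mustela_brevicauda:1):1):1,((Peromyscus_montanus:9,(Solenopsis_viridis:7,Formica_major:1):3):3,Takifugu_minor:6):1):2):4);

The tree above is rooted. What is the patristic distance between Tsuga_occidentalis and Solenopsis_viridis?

50

The path runs Tsuga_occidentalis → … → MRCA → … → Solenopsis_viridis; the MRCA is the root of the tree.
Branch lengths along that path: 2 + 6 + 6 + 6 + 9 + 1 + 4 + 2 + 1 + 3 + 3 + 7 = 50.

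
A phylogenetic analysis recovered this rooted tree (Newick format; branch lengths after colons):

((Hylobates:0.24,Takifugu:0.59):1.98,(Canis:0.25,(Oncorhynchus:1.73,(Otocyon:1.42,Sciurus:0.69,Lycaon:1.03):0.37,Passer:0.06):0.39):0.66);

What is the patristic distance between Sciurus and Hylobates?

The path runs Sciurus → … → MRCA → … → Hylobates; the MRCA is the root of the tree.
Branch lengths along that path: 0.69 + 0.37 + 0.39 + 0.66 + 1.98 + 0.24 = 4.33.

4.33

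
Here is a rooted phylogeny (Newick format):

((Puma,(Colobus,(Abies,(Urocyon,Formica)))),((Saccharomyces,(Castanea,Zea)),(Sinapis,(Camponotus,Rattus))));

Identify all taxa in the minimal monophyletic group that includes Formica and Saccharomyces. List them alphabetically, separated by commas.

Tracing Formica: it sits inside (Urocyon,Formica).
Tracing Saccharomyces: it sits inside (Saccharomyces,(Castanea,Zea)).
The smallest clade enclosing both is the whole tree (their MRCA is the root), so the answer is all 11 tips in alphabetical order.

Abies, Camponotus, Castanea, Colobus, Formica, Puma, Rattus, Saccharomyces, Sinapis, Urocyon, Zea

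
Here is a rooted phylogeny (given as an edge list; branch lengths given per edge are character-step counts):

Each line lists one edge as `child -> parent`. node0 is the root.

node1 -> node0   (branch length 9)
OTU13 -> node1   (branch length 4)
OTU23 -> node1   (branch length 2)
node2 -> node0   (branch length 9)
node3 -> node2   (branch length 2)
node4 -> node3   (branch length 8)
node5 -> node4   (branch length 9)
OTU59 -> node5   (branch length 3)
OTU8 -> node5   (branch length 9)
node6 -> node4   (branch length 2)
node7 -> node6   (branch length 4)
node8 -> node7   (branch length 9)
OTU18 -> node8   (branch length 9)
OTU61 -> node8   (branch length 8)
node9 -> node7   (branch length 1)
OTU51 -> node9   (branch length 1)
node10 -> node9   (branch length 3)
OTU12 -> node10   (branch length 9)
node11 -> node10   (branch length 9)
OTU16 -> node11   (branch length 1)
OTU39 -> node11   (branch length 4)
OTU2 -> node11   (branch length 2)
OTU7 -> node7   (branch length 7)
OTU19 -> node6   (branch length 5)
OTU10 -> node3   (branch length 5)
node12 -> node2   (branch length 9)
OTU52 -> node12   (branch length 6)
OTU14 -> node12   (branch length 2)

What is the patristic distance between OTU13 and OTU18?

The path runs OTU13 → … → MRCA → … → OTU18; the MRCA is the root of the tree.
Branch lengths along that path: 4 + 9 + 9 + 2 + 8 + 2 + 4 + 9 + 9 = 56.

56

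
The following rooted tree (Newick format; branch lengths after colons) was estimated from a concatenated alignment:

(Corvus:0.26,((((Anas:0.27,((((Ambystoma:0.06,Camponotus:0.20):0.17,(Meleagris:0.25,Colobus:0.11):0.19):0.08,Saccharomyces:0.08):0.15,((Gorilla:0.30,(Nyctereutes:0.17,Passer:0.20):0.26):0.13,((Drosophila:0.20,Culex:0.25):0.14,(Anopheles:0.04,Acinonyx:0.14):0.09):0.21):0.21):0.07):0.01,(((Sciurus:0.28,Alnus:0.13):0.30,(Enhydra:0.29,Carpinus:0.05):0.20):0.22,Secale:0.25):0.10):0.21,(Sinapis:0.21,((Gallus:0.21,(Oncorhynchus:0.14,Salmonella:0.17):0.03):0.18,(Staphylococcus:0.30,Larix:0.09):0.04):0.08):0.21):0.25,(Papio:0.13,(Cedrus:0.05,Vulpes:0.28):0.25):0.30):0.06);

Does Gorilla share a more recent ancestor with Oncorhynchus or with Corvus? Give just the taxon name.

Oncorhynchus

The MRCA of Gorilla and Oncorhynchus subtends (((Anas,((((Ambystoma,Camponotus),(Meleagris,Colobus)),Saccharomyces),((Gorilla,(Nyctereutes,Passer)),((Drosophila,Culex),(Anopheles,Acinonyx))))),(((Sciurus,Alnus),(Enhydra,Carpinus)),Secale)),(Sinapis,((Gallus,(Oncorhynchus,Salmonella)),(Staphylococcus,Larix)))) (24 taxa).
The MRCA of Gorilla and Corvus is the root, subtending the entire tree (28 taxa).
The first is nested inside the second, so Gorilla shares a more recent common ancestor with Oncorhynchus.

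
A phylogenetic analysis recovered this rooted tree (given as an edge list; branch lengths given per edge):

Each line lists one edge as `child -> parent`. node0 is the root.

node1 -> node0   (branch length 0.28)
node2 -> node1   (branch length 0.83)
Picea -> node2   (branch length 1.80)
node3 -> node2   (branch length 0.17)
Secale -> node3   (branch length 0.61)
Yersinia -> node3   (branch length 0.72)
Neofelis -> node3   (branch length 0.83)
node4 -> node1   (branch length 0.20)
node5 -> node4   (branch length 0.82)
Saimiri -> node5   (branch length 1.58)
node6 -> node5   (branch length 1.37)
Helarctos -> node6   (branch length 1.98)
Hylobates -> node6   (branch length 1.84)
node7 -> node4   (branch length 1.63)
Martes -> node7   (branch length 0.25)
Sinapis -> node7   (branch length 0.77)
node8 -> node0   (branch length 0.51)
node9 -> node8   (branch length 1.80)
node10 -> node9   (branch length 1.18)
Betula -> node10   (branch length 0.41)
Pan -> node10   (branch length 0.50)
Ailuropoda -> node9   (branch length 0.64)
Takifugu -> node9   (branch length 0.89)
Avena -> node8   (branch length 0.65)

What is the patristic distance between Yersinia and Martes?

3.80

The path runs Yersinia → … → MRCA → … → Martes; the MRCA is the node subtending ((Picea,(Secale,Yersinia,Neofelis)),((Saimiri,(Helarctos,Hylobates)),(Martes,Sinapis))).
Branch lengths along that path: 0.72 + 0.17 + 0.83 + 0.20 + 1.63 + 0.25 = 3.80.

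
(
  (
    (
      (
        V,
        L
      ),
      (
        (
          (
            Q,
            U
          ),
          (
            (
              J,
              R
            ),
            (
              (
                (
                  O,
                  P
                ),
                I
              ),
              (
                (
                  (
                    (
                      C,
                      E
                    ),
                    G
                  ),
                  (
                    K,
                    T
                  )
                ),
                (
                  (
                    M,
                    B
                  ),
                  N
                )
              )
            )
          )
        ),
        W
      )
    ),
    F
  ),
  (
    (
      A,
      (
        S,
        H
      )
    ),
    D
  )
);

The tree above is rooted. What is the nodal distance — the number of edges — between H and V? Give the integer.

The MRCA of H and V is the root of the tree.
From H up to that node: 4 branches. From V up to the same node: 4 branches. Total: 4 + 4 = 8.

8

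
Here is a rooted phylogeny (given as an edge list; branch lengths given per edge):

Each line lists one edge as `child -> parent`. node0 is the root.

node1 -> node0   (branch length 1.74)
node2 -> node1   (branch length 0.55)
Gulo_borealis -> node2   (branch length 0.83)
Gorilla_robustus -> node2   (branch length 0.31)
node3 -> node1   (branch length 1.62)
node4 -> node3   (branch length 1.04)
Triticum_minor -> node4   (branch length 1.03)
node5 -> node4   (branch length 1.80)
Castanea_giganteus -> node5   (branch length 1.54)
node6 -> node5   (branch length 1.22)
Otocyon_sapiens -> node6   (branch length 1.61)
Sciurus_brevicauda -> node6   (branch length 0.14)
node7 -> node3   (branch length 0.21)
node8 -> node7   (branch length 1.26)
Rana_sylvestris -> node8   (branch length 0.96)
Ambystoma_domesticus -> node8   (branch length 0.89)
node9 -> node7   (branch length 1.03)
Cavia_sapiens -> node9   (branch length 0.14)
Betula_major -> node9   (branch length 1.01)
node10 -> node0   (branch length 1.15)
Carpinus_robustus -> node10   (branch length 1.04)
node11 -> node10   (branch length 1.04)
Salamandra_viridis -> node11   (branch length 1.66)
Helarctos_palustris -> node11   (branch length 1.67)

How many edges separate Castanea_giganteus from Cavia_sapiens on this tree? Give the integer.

6

The MRCA of Castanea_giganteus and Cavia_sapiens is the node subtending ((Triticum_minor,(Castanea_giganteus,(Otocyon_sapiens,Sciurus_brevicauda))),((Rana_sylvestris,Ambystoma_domesticus),(Cavia_sapiens,Betula_major))).
From Castanea_giganteus up to that node: 3 branches. From Cavia_sapiens up to the same node: 3 branches. Total: 3 + 3 = 6.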